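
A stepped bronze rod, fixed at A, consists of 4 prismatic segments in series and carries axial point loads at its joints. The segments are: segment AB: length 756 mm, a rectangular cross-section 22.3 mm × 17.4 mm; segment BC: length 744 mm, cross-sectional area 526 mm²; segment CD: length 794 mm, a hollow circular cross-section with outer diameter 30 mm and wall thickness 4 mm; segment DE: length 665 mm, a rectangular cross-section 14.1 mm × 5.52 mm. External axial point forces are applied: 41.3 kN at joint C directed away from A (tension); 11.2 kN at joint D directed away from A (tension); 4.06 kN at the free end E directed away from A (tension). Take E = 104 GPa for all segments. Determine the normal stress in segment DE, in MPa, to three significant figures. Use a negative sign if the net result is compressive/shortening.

Internal axial forces (sectioning from the free end, tension +): N_DE = 4.06 kN, N_CD = 15.26 kN, N_BC = 56.56 kN, N_AB = 56.56 kN.
A_DE = 77.83 mm².
σ_DE = N_DE/A_DE = 4060/77.83 = 52.16 MPa.

52.2 MPa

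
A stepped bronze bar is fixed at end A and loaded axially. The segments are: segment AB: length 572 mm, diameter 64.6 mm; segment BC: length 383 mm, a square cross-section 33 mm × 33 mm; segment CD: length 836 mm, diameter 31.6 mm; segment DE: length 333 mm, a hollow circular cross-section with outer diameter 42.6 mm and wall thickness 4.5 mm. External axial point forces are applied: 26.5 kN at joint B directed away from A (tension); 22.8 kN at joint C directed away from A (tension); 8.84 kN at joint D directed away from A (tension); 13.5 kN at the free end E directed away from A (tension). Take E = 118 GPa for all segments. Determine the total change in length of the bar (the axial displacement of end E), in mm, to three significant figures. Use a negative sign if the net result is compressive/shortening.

Internal axial forces (sectioning from the free end, tension +): N_DE = 13.5 kN, N_CD = 22.34 kN, N_BC = 45.14 kN, N_AB = 71.64 kN.
A_AB = 3278 mm².
A_BC = 1089 mm².
A_CD = 784.3 mm².
A_DE = 538.6 mm².
δ_AB = 71640·572/(3278·118000) = 0.106 mm
δ_BC = 45140·383/(1089·118000) = 0.1345 mm
δ_CD = 22340·836/(784.3·118000) = 0.2018 mm
δ_DE = 13500·333/(538.6·118000) = 0.07073 mm
δ = Σδ_i = 0.513 mm.

0.513 mm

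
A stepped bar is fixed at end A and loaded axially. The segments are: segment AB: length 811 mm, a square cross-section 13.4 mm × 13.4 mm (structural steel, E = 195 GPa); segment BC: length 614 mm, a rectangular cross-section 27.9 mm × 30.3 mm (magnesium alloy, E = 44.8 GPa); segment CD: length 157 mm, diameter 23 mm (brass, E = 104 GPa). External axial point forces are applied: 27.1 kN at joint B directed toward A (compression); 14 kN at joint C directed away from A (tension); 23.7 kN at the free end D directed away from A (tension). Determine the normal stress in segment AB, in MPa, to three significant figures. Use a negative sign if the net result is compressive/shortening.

Internal axial forces (sectioning from the free end, tension +): N_CD = 23.7 kN, N_BC = 37.7 kN, N_AB = 10.6 kN.
A_AB = 179.6 mm².
σ_AB = N_AB/A_AB = 10600/179.6 = 59.03 MPa.

59.0 MPa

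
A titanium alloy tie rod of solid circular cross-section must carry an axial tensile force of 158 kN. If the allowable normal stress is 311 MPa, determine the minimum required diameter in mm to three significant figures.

25.4 mm

Required area A ≥ P/σ_allow = 158000/311 = 508 mm².
For a solid circular section, d ≥ √(4A/π) = 25.43 mm.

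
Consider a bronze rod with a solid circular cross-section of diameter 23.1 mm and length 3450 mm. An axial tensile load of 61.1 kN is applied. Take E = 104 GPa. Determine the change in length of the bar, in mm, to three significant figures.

A = 419.1 mm².
δ_mech = NL/(AE) = 61100·3450/(419.1·104000) = 4.836 mm.

4.84 mm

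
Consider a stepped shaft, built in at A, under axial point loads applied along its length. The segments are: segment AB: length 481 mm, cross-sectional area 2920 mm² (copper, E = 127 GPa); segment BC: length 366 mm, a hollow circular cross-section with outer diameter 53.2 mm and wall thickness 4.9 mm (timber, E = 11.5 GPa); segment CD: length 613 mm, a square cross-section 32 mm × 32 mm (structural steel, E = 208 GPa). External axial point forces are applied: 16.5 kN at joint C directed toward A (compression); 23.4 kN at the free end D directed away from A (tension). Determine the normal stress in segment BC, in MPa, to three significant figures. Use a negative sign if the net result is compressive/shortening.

Internal axial forces (sectioning from the free end, tension +): N_CD = 23.4 kN, N_BC = 6.9 kN, N_AB = 6.9 kN.
A_BC = 743.5 mm².
σ_BC = N_BC/A_BC = 6900/743.5 = 9.28 MPa.

9.28 MPa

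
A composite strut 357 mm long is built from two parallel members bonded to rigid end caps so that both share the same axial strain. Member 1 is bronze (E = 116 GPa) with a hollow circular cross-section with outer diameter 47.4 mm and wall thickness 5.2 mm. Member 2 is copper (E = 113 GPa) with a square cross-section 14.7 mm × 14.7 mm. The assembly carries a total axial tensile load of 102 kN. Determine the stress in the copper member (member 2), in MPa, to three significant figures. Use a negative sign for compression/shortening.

A_1 = 689.4 mm².
A_2 = 216.1 mm².
Equal strain + equilibrium ⇒ each member carries load in proportion to AE: A₁E₁ = 79970000 N, A₂E₂ = 24420000 N, ΣAE = 104400000 N.
σ₂ = P·E₂/ΣAE = 102000·113000/104400000 = 110.4 MPa.

110 MPa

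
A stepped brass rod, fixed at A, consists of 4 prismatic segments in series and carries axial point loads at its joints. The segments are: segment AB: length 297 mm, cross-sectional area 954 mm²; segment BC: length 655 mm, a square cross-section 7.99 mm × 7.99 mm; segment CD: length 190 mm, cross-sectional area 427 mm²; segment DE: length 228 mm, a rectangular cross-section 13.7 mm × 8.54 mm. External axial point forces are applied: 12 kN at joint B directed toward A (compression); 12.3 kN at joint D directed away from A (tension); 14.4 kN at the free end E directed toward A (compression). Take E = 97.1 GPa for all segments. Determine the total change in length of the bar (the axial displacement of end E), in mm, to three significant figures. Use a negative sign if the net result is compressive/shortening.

Internal axial forces (sectioning from the free end, tension +): N_DE = -14.4 kN, N_CD = -2.1 kN, N_BC = -2.1 kN, N_AB = -14.1 kN.
A_BC = 63.84 mm².
A_DE = 117 mm².
δ_AB = -14100·297/(954·97100) = -0.04521 mm
δ_BC = -2100·655/(63.84·97100) = -0.2219 mm
δ_CD = -2100·190/(427·97100) = -0.009623 mm
δ_DE = -14400·228/(117·97100) = -0.289 mm
δ = Σδ_i = -0.5657 mm.

-0.566 mm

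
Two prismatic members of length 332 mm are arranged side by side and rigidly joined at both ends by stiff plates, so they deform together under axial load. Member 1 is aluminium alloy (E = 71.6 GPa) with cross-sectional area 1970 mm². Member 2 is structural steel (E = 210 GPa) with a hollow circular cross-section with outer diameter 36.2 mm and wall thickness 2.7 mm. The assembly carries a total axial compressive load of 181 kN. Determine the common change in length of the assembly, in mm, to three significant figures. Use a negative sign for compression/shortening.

-0.299 mm

A_2 = 284.2 mm².
Equal strain + equilibrium ⇒ each member carries load in proportion to AE: A₁E₁ = 141100000 N, A₂E₂ = 59670000 N, ΣAE = 200700000 N.
δ = PL/ΣAE = -181000·332/200700000 = -0.2994 mm.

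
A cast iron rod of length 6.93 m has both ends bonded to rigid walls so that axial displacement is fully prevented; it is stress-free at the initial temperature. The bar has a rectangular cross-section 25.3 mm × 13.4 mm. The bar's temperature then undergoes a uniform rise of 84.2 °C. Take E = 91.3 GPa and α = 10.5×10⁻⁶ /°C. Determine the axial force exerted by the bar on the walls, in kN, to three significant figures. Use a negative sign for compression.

-27.4 kN

Free thermal expansion αLΔT = 10.5e-6 · 6930 · 84.2 = 6.127 mm.
The walls impose strain ε = −(6.127)/6930 = -8.8410e-04; σ = Eε = 91300 · -8.8410e-04 = -80.72 MPa.
Wall reaction R = σ·A = -80.72·339 = -27370 N = -27.37 kN.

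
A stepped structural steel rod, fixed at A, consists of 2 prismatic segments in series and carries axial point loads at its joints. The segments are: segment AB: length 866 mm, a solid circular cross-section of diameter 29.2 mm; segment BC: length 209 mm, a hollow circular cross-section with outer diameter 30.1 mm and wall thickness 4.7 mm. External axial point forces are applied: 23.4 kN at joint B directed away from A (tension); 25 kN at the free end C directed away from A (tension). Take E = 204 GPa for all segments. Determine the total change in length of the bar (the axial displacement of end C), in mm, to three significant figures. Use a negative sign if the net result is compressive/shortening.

0.375 mm

Internal axial forces (sectioning from the free end, tension +): N_BC = 25 kN, N_AB = 48.4 kN.
A_AB = 669.7 mm².
A_BC = 375 mm².
δ_AB = 48400·866/(669.7·204000) = 0.3068 mm
δ_BC = 25000·209/(375·204000) = 0.06829 mm
δ = Σδ_i = 0.3751 mm.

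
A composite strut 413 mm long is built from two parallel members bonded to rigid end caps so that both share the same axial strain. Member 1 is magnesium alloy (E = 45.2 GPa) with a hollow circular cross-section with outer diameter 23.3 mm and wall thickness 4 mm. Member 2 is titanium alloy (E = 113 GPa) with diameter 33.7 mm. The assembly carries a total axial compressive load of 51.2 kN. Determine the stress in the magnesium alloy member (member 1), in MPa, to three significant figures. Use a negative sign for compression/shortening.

-20.7 MPa

A_1 = 242.5 mm².
A_2 = 892 mm².
Equal strain + equilibrium ⇒ each member carries load in proportion to AE: A₁E₁ = 10960000 N, A₂E₂ = 100800000 N, ΣAE = 111800000 N.
σ₁ = P·E₁/ΣAE = -51200·45200/111800000 = -20.71 MPa.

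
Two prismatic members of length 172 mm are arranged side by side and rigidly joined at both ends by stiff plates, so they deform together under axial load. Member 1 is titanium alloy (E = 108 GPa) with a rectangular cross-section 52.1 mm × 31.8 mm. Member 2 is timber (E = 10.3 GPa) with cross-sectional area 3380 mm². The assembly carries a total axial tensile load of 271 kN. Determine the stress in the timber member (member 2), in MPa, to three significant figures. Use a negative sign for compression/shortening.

A_1 = 1657 mm².
Equal strain + equilibrium ⇒ each member carries load in proportion to AE: A₁E₁ = 178900000 N, A₂E₂ = 34810000 N, ΣAE = 213700000 N.
σ₂ = P·E₂/ΣAE = 271000·10300/213700000 = 13.06 MPa.

13.1 MPa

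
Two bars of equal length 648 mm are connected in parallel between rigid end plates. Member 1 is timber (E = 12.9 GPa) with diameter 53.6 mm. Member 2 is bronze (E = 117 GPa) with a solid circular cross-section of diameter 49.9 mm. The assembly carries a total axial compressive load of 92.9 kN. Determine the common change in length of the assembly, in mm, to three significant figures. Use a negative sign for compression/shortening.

A_1 = 2256 mm².
A_2 = 1956 mm².
Equal strain + equilibrium ⇒ each member carries load in proportion to AE: A₁E₁ = 29110000 N, A₂E₂ = 228800000 N, ΣAE = 257900000 N.
δ = PL/ΣAE = -92900·648/257900000 = -0.2334 mm.

-0.233 mm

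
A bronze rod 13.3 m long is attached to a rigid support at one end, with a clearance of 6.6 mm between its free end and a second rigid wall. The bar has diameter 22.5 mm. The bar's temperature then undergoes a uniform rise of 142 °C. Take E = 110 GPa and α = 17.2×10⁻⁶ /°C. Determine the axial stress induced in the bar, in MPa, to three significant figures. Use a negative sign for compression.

Free thermal expansion αLΔT = 17.2e-6 · 13300 · 142 = 32.48 mm.
The walls engage after the gap closes; constrained expansion = 32.48 − 6.6 = 25.88 mm.
The walls impose strain ε = −(25.88)/13300 = -1.9462e-03; σ = Eε = 110000 · -1.9462e-03 = -214.1 MPa.

-214 MPa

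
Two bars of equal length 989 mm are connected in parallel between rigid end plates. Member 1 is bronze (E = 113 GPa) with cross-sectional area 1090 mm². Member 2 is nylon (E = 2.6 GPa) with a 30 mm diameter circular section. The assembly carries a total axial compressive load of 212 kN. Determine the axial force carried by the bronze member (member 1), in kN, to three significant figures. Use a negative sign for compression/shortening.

-209 kN

A_2 = 706.9 mm².
Equal strain + equilibrium ⇒ each member carries load in proportion to AE: A₁E₁ = 123200000 N, A₂E₂ = 1838000 N, ΣAE = 125000000 N.
F₁ = P·A₁E₁/ΣAE = -212000·123200000/125000000 = -208900 N.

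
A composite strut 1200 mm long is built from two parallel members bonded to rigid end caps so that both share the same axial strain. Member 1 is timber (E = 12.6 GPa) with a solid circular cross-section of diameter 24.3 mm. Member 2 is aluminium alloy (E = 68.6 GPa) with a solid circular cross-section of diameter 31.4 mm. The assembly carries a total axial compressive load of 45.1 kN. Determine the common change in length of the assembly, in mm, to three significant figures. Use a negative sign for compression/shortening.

-0.918 mm

A_1 = 463.8 mm².
A_2 = 774.4 mm².
Equal strain + equilibrium ⇒ each member carries load in proportion to AE: A₁E₁ = 5843000 N, A₂E₂ = 53120000 N, ΣAE = 58970000 N.
δ = PL/ΣAE = -45100·1200/58970000 = -0.9178 mm.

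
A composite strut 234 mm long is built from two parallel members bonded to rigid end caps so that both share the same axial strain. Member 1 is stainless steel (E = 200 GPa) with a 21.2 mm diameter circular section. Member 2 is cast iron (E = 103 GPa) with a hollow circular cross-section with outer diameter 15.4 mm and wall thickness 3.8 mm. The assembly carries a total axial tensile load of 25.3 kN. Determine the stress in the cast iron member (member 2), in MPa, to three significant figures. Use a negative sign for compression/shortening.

A_1 = 353 mm².
A_2 = 138.5 mm².
Equal strain + equilibrium ⇒ each member carries load in proportion to AE: A₁E₁ = 70600000 N, A₂E₂ = 14260000 N, ΣAE = 84860000 N.
σ₂ = P·E₂/ΣAE = 25300·103000/84860000 = 30.71 MPa.

30.7 MPa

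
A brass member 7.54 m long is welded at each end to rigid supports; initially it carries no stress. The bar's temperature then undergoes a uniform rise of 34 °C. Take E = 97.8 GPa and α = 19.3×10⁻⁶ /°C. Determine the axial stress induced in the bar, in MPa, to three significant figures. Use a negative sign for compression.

Free thermal expansion αLΔT = 19.3e-6 · 7540 · 34 = 4.948 mm.
The walls impose strain ε = −(4.948)/7540 = -6.5620e-04; σ = Eε = 97800 · -6.5620e-04 = -64.18 MPa.

-64.2 MPa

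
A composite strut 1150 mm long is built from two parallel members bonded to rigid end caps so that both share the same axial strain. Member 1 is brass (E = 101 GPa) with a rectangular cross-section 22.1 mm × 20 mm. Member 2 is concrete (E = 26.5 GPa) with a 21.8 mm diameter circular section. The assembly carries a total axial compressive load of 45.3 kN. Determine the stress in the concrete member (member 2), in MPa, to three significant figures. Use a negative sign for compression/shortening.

-22.0 MPa

A_1 = 442 mm².
A_2 = 373.3 mm².
Equal strain + equilibrium ⇒ each member carries load in proportion to AE: A₁E₁ = 44640000 N, A₂E₂ = 9891000 N, ΣAE = 54530000 N.
σ₂ = P·E₂/ΣAE = -45300·26500/54530000 = -22.01 MPa.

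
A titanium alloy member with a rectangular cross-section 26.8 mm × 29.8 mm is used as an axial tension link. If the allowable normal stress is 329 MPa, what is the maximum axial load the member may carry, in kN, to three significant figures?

A = 798.6 mm².
P_max = σ_allow · A = 329 · 798.6 = 262800 N = 262.8 kN.

263 kN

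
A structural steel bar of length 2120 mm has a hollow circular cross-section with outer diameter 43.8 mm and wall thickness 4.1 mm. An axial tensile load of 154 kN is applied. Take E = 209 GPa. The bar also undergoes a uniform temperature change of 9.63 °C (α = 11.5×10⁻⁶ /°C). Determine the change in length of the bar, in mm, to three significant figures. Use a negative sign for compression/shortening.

A = 511.4 mm².
δ_mech = NL/(AE) = 154000·2120/(511.4·209000) = 3.055 mm.
δ_thermal = αLΔT = 11.5e-6·2120·9.63 = 0.2348 mm.
δ = δ_mech + δ_thermal = 3.29 mm.

3.29 mm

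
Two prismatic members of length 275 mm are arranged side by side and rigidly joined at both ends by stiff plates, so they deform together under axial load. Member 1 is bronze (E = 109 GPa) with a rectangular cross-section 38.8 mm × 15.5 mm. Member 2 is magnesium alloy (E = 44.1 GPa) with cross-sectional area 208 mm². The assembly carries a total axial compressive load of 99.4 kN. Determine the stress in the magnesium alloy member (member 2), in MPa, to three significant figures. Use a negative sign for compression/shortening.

A_1 = 601.4 mm².
Equal strain + equilibrium ⇒ each member carries load in proportion to AE: A₁E₁ = 65550000 N, A₂E₂ = 9173000 N, ΣAE = 74730000 N.
σ₂ = P·E₂/ΣAE = -99400·44100/74730000 = -58.66 MPa.

-58.7 MPa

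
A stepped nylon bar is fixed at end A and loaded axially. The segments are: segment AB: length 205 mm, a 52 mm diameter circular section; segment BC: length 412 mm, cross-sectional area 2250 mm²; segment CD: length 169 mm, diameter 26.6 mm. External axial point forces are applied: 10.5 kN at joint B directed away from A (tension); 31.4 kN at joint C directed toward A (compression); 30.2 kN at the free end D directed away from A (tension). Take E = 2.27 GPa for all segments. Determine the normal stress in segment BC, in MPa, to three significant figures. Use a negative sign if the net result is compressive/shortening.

Internal axial forces (sectioning from the free end, tension +): N_CD = 30.2 kN, N_BC = -1.2 kN, N_AB = 9.3 kN.
σ_BC = N_BC/A_BC = -1200/2250 = -0.5333 MPa.

-0.533 MPa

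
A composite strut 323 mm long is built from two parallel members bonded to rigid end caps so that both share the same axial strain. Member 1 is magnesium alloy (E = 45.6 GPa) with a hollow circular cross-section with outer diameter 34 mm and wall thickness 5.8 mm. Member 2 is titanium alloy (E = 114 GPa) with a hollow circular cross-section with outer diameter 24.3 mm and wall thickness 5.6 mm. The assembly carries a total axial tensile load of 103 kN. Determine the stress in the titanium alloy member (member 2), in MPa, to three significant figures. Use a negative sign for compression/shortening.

193 MPa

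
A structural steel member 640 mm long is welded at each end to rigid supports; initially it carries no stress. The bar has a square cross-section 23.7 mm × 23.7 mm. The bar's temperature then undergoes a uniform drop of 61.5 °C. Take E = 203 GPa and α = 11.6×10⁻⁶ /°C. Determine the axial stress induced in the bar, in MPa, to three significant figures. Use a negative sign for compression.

145 MPa

Free thermal expansion αLΔT = 11.6e-6 · 640 · -61.5 = -0.4566 mm.
The walls impose strain ε = −(-0.4566)/640 = 7.1340e-04; σ = Eε = 203000 · 7.1340e-04 = 144.8 MPa.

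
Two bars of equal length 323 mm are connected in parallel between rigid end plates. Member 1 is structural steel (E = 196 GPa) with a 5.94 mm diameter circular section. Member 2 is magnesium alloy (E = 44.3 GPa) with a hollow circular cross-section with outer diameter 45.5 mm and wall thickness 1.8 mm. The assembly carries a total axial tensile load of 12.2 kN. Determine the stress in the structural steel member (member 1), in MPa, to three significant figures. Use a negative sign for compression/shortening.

146 MPa

A_1 = 27.71 mm².
A_2 = 247.1 mm².
Equal strain + equilibrium ⇒ each member carries load in proportion to AE: A₁E₁ = 5431000 N, A₂E₂ = 10950000 N, ΣAE = 16380000 N.
σ₁ = P·E₁/ΣAE = 12200·196000/16380000 = 146 MPa.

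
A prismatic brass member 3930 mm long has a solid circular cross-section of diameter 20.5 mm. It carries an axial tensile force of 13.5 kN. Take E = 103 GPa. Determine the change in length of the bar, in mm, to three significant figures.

A = 330.1 mm².
δ_mech = NL/(AE) = 13500·3930/(330.1·103000) = 1.561 mm.

1.56 mm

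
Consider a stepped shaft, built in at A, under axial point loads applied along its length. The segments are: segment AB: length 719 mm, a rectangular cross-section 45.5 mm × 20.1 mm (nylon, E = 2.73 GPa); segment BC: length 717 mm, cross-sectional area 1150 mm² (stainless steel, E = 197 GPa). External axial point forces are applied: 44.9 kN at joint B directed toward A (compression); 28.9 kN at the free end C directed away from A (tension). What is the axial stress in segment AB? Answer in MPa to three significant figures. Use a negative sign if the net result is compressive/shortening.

Internal axial forces (sectioning from the free end, tension +): N_BC = 28.9 kN, N_AB = -16 kN.
A_AB = 914.6 mm².
σ_AB = N_AB/A_AB = -16000/914.6 = -17.49 MPa.

-17.5 MPa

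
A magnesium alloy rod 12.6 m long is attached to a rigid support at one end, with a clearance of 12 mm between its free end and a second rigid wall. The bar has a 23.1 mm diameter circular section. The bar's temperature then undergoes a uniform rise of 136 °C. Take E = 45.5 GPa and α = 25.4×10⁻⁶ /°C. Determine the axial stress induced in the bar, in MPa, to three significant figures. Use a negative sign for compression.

-114 MPa

Free thermal expansion αLΔT = 25.4e-6 · 12600 · 136 = 43.53 mm.
The walls engage after the gap closes; constrained expansion = 43.53 − 12 = 31.53 mm.
The walls impose strain ε = −(31.53)/12600 = -2.5020e-03; σ = Eε = 45500 · -2.5020e-03 = -113.8 MPa.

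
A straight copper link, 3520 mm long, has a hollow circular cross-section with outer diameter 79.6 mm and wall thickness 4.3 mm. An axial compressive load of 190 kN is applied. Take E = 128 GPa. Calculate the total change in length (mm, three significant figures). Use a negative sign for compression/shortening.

-5.14 mm

A = 1017 mm².
δ_mech = NL/(AE) = -190000·3520/(1017·128000) = -5.137 mm.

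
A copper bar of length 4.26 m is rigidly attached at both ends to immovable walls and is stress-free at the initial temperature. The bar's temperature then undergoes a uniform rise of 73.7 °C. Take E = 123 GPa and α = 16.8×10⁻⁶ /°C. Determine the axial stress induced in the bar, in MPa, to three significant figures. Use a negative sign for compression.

Free thermal expansion αLΔT = 16.8e-6 · 4260 · 73.7 = 5.275 mm.
The walls impose strain ε = −(5.275)/4260 = -1.2382e-03; σ = Eε = 123000 · -1.2382e-03 = -152.3 MPa.

-152 MPa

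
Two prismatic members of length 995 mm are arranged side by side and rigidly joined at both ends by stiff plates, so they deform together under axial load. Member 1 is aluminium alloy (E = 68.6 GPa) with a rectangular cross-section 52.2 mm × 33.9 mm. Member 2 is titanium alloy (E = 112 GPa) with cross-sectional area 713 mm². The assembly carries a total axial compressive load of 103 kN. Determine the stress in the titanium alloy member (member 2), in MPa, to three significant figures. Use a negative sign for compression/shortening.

A_1 = 1770 mm².
Equal strain + equilibrium ⇒ each member carries load in proportion to AE: A₁E₁ = 121400000 N, A₂E₂ = 79860000 N, ΣAE = 201200000 N.
σ₂ = P·E₂/ΣAE = -103000·112000/201200000 = -57.32 MPa.

-57.3 MPa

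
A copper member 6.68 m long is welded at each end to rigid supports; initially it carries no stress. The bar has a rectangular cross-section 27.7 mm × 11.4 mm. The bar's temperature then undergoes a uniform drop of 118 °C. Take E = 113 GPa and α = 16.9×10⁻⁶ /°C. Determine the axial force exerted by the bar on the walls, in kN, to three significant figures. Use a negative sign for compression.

71.2 kN

Free thermal expansion αLΔT = 16.9e-6 · 6680 · -118 = -13.32 mm.
The walls impose strain ε = −(-13.32)/6680 = 1.9942e-03; σ = Eε = 113000 · 1.9942e-03 = 225.3 MPa.
Wall reaction R = σ·A = 225.3·315.8 = 71160 N = 71.16 kN.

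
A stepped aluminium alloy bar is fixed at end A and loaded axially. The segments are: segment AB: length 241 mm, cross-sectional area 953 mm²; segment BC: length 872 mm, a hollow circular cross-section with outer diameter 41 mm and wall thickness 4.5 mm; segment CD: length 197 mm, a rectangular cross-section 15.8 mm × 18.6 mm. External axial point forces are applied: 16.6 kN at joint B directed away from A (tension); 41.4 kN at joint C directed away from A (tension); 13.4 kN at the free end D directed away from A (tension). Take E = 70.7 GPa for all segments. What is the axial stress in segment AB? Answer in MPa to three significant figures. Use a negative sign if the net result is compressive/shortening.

Internal axial forces (sectioning from the free end, tension +): N_CD = 13.4 kN, N_BC = 54.8 kN, N_AB = 71.4 kN.
σ_AB = N_AB/A_AB = 71400/953 = 74.92 MPa.

74.9 MPa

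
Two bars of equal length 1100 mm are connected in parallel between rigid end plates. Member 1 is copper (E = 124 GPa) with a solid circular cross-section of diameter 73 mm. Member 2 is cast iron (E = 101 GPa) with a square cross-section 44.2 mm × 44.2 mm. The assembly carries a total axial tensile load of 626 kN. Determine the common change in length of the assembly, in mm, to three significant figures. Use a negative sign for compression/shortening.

A_1 = 4185 mm².
A_2 = 1954 mm².
Equal strain + equilibrium ⇒ each member carries load in proportion to AE: A₁E₁ = 519000000 N, A₂E₂ = 197300000 N, ΣAE = 716300000 N.
δ = PL/ΣAE = 626000·1100/716300000 = 0.9613 mm.

0.961 mm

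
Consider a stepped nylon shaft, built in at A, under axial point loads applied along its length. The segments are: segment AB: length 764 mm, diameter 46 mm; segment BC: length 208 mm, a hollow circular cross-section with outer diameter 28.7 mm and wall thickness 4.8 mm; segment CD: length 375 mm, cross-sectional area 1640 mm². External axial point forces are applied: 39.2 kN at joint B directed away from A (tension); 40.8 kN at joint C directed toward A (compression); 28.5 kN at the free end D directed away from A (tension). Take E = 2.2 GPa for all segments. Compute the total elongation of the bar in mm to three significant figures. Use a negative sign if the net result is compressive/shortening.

5.36 mm

Internal axial forces (sectioning from the free end, tension +): N_CD = 28.5 kN, N_BC = -12.3 kN, N_AB = 26.9 kN.
A_AB = 1662 mm².
A_BC = 360.4 mm².
δ_AB = 26900·764/(1662·2200) = 5.621 mm
δ_BC = -12300·208/(360.4·2200) = -3.227 mm
δ_CD = 28500·375/(1640·2200) = 2.962 mm
δ = Σδ_i = 5.357 mm.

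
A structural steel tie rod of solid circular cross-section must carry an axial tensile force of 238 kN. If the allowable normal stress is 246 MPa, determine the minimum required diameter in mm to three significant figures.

Required area A ≥ P/σ_allow = 238000/246 = 967.5 mm².
For a solid circular section, d ≥ √(4A/π) = 35.1 mm.

35.1 mm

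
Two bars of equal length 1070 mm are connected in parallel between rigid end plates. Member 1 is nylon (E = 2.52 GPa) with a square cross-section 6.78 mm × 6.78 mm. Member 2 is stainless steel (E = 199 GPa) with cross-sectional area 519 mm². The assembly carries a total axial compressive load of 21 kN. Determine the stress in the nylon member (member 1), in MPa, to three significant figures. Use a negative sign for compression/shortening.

-0.512 MPa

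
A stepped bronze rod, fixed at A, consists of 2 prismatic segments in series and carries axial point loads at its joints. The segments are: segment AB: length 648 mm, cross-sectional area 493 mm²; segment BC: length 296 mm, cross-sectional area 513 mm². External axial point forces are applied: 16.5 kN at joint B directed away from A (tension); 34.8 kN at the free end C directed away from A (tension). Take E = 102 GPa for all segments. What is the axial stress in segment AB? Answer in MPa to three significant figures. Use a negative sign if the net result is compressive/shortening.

104 MPa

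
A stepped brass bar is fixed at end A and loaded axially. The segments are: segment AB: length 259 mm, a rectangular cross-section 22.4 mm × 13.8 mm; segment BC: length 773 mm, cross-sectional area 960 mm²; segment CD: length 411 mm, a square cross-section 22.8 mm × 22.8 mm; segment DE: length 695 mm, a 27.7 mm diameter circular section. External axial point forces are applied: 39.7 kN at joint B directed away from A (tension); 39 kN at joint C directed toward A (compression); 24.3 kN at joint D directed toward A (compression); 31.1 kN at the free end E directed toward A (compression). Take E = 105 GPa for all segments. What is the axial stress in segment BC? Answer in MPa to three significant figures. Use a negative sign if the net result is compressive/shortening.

Internal axial forces (sectioning from the free end, tension +): N_DE = -31.1 kN, N_CD = -55.4 kN, N_BC = -94.4 kN, N_AB = -54.7 kN.
σ_BC = N_BC/A_BC = -94400/960 = -98.33 MPa.

-98.3 MPa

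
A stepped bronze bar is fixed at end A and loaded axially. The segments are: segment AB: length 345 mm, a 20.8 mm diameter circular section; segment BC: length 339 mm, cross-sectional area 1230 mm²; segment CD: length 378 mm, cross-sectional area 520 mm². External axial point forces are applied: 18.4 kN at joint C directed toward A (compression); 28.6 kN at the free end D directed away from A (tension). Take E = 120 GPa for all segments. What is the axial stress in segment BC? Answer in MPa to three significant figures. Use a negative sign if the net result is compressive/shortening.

8.29 MPa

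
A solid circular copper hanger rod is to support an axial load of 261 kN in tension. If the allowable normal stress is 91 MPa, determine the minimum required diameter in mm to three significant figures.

60.4 mm

Required area A ≥ P/σ_allow = 261000/91 = 2868 mm².
For a solid circular section, d ≥ √(4A/π) = 60.43 mm.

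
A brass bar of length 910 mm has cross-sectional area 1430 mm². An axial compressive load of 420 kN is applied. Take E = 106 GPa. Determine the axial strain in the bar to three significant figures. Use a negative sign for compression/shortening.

-0.00277

σ = N/A = -293.7 MPa; ε = σ/E = -293.7/106000 = -2.771e-03.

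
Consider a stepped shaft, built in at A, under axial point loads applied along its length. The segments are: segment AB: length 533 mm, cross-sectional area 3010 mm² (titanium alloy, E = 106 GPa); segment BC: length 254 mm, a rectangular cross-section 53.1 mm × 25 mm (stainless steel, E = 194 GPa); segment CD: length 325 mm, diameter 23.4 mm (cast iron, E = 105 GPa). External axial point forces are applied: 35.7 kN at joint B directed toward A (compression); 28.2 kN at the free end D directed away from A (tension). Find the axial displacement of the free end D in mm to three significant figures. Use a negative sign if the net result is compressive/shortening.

0.218 mm

Internal axial forces (sectioning from the free end, tension +): N_CD = 28.2 kN, N_BC = 28.2 kN, N_AB = -7.5 kN.
A_BC = 1328 mm².
A_CD = 430.1 mm².
δ_AB = -7500·533/(3010·106000) = -0.01253 mm
δ_BC = 28200·254/(1328·194000) = 0.02781 mm
δ_CD = 28200·325/(430.1·105000) = 0.203 mm
δ = Σδ_i = 0.2182 mm.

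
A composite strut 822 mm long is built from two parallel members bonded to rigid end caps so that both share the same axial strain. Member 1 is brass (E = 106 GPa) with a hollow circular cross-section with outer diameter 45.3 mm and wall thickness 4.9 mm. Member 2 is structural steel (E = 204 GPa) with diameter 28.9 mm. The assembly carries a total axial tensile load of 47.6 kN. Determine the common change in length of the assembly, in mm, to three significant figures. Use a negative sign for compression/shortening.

0.196 mm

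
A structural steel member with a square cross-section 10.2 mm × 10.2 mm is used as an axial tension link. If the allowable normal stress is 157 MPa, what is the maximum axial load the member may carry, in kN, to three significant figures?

16.3 kN

A = 104 mm².
P_max = σ_allow · A = 157 · 104 = 16330 N = 16.33 kN.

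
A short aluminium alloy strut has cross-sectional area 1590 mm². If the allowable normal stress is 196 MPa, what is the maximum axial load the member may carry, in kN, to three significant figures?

312 kN

P_max = σ_allow · A = 196 · 1590 = 311600 N = 311.6 kN.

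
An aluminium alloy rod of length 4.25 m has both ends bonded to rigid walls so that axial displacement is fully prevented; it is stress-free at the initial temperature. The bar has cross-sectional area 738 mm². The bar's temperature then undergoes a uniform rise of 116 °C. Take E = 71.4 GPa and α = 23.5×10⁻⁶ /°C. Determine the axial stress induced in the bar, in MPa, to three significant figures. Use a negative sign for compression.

Free thermal expansion αLΔT = 23.5e-6 · 4250 · 116 = 11.59 mm.
The walls impose strain ε = −(11.59)/4250 = -2.7260e-03; σ = Eε = 71400 · -2.7260e-03 = -194.6 MPa.

-195 MPa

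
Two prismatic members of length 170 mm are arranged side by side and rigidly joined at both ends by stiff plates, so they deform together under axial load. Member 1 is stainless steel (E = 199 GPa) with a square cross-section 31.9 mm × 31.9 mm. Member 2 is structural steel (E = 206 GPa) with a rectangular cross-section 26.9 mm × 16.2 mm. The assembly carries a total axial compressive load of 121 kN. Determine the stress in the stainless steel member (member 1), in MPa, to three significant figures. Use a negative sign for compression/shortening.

-82.4 MPa

A_1 = 1018 mm².
A_2 = 435.8 mm².
Equal strain + equilibrium ⇒ each member carries load in proportion to AE: A₁E₁ = 202500000 N, A₂E₂ = 89770000 N, ΣAE = 292300000 N.
σ₁ = P·E₁/ΣAE = -121000·199000/292300000 = -82.38 MPa.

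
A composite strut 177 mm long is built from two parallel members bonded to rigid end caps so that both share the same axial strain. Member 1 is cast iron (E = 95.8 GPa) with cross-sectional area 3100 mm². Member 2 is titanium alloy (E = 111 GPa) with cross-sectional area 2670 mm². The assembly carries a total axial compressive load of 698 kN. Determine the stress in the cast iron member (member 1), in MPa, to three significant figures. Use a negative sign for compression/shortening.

-113 MPa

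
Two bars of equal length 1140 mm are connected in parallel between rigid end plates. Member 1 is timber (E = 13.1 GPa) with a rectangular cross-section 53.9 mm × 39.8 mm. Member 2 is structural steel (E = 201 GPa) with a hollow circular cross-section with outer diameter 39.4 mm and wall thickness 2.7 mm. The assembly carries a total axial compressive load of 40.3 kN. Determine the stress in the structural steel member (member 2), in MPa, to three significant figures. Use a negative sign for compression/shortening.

-89.3 MPa

A_1 = 2145 mm².
A_2 = 311.3 mm².
Equal strain + equilibrium ⇒ each member carries load in proportion to AE: A₁E₁ = 28100000 N, A₂E₂ = 62570000 N, ΣAE = 90670000 N.
σ₂ = P·E₂/ΣAE = -40300·201000/90670000 = -89.33 MPa.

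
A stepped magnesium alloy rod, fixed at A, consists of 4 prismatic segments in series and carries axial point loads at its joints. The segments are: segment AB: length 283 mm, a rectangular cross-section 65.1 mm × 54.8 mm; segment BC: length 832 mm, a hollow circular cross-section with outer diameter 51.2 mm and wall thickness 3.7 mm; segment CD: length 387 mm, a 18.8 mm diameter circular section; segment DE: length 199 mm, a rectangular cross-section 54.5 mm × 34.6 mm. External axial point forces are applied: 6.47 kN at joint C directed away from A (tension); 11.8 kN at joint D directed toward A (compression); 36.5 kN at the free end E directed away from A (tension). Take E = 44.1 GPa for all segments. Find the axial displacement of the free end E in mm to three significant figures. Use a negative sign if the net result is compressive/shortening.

1.99 mm

Internal axial forces (sectioning from the free end, tension +): N_DE = 36.5 kN, N_CD = 24.7 kN, N_BC = 31.17 kN, N_AB = 31.17 kN.
A_AB = 3567 mm².
A_BC = 552.1 mm².
A_CD = 277.6 mm².
A_DE = 1886 mm².
δ_AB = 31170·283/(3567·44100) = 0.05607 mm
δ_BC = 31170·832/(552.1·44100) = 1.065 mm
δ_CD = 24700·387/(277.6·44100) = 0.7808 mm
δ_DE = 36500·199/(1886·44100) = 0.08734 mm
δ = Σδ_i = 1.989 mm.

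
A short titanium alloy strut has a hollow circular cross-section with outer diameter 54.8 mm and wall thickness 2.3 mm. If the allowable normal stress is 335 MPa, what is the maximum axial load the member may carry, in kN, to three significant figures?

127 kN

A = 379.3 mm².
P_max = σ_allow · A = 335 · 379.3 = 127100 N = 127.1 kN.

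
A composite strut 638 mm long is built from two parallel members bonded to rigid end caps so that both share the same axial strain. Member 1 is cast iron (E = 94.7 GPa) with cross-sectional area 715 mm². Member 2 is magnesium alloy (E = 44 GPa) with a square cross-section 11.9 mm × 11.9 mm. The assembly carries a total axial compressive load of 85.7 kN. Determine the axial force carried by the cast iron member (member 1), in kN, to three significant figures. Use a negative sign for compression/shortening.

-78.5 kN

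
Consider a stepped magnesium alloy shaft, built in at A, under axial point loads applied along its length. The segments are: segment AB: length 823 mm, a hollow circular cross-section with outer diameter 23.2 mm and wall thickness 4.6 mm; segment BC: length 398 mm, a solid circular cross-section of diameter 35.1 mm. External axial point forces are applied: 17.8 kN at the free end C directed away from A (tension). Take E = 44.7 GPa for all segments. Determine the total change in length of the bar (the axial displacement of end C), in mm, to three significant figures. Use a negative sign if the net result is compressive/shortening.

1.38 mm

Internal axial forces (sectioning from the free end, tension +): N_BC = 17.8 kN, N_AB = 17.8 kN.
A_AB = 268.8 mm².
A_BC = 967.6 mm².
δ_AB = 17800·823/(268.8·44700) = 1.219 mm
δ_BC = 17800·398/(967.6·44700) = 0.1638 mm
δ = Σδ_i = 1.383 mm.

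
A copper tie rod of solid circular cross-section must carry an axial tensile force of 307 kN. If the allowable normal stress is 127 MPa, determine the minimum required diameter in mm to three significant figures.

55.5 mm

Required area A ≥ P/σ_allow = 307000/127 = 2417 mm².
For a solid circular section, d ≥ √(4A/π) = 55.48 mm.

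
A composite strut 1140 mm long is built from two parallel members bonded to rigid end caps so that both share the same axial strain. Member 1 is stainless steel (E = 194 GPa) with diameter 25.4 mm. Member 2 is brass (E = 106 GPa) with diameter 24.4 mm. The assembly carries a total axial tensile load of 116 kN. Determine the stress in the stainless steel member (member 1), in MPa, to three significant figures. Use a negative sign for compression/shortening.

152 MPa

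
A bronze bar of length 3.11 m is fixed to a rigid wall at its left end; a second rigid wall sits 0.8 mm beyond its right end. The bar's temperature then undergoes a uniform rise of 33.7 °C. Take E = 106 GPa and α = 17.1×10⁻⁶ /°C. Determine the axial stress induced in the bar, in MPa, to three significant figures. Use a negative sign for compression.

-33.8 MPa

Free thermal expansion αLΔT = 17.1e-6 · 3110 · 33.7 = 1.792 mm.
The walls engage after the gap closes; constrained expansion = 1.792 − 0.8 = 0.9922 mm.
The walls impose strain ε = −(0.9922)/3110 = -3.1904e-04; σ = Eε = 106000 · -3.1904e-04 = -33.82 MPa.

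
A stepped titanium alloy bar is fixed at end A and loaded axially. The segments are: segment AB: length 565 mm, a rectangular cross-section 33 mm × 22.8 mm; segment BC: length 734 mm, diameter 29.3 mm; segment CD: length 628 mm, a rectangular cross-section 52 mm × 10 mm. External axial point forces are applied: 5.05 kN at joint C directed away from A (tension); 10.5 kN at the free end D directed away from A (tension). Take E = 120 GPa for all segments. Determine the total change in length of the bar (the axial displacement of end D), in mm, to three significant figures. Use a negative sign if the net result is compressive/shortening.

Internal axial forces (sectioning from the free end, tension +): N_CD = 10.5 kN, N_BC = 15.55 kN, N_AB = 15.55 kN.
A_AB = 752.4 mm².
A_BC = 674.3 mm².
A_CD = 520 mm².
δ_AB = 15550·565/(752.4·120000) = 0.09731 mm
δ_BC = 15550·734/(674.3·120000) = 0.1411 mm
δ_CD = 10500·628/(520·120000) = 0.1057 mm
δ = Σδ_i = 0.344 mm.

0.344 mm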